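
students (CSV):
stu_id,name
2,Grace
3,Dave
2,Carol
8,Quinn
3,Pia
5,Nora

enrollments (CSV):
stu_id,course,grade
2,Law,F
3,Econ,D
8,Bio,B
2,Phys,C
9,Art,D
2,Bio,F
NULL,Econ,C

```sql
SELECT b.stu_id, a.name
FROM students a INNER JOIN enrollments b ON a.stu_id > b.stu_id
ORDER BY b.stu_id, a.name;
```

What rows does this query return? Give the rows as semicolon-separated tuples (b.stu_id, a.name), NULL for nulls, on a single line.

(2, Dave); (2, Dave); (2, Dave); (2, Nora); (2, Nora); (2, Nora); (2, Pia); (2, Pia); (2, Pia); (2, Quinn); (2, Quinn); (2, Quinn); (3, Nora); (3, Quinn)

INNER JOIN keeps only pairs where the ON condition holds.
Matching on a.stu_id > b.stu_id. A NULL in a compared column never satisfies the condition.
Matched pairs: 14.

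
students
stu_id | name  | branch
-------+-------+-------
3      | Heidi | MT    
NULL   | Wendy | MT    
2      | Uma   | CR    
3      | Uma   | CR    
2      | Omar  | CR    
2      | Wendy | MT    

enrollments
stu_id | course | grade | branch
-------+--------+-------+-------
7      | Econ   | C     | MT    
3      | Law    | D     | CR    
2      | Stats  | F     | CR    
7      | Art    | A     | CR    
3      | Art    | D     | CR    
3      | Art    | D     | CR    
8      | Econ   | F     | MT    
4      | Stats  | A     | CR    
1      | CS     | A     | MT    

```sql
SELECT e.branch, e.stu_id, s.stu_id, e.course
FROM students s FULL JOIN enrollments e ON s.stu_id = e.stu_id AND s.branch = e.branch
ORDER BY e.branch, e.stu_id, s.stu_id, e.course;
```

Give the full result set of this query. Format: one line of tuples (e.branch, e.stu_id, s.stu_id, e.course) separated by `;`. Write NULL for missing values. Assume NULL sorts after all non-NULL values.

(CR, 2, 2, Stats); (CR, 2, 2, Stats); (CR, 3, 3, Art); (CR, 3, 3, Art); (CR, 3, 3, Law); (CR, 4, NULL, Stats); (CR, 7, NULL, Art); (MT, 1, NULL, CS); (MT, 7, NULL, Econ); (MT, 8, NULL, Econ); (NULL, NULL, 2, NULL); (NULL, NULL, 3, NULL); (NULL, NULL, NULL, NULL)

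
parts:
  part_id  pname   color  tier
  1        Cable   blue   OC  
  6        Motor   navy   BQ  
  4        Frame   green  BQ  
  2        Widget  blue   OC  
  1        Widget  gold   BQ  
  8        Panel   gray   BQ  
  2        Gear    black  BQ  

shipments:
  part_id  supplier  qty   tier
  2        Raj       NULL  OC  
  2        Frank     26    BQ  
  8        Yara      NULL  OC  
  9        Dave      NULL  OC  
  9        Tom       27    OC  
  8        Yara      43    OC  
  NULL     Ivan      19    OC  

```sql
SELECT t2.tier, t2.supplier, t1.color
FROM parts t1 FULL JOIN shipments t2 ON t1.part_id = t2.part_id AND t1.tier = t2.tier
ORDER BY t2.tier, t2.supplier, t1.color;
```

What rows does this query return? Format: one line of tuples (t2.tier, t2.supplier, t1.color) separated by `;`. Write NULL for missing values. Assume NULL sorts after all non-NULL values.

(BQ, Frank, black); (OC, Dave, NULL); (OC, Ivan, NULL); (OC, Raj, blue); (OC, Tom, NULL); (OC, Yara, NULL); (OC, Yara, NULL); (NULL, NULL, blue); (NULL, NULL, gold); (NULL, NULL, gray); (NULL, NULL, green); (NULL, NULL, navy)

FULL OUTER JOIN keeps every row from both sides; unmatched rows get NULL for the other side's columns.
Matching on t1.part_id = t2.part_id AND t1.tier = t2.tier. A NULL in a compared column never satisfies the condition.
- t1 row (part_id=1, tier=OC): no match → kept, t2 columns NULL.
- t1 row (part_id=6, tier=BQ): no match → kept, t2 columns NULL.
- t1 row (part_id=4, tier=BQ): no match → kept, t2 columns NULL.
- t1 row (part_id=2, tier=OC): matches 1 t2 row(s) → 1 output row(s).
- t1 row (part_id=1, tier=BQ): no match → kept, t2 columns NULL.
- t1 row (part_id=8, tier=BQ): no match → kept, t2 columns NULL.
- t1 row (part_id=2, tier=BQ): matches 1 t2 row(s) → 1 output row(s).
- 5 t2 row(s) had no t1 match → kept, t1 columns NULL.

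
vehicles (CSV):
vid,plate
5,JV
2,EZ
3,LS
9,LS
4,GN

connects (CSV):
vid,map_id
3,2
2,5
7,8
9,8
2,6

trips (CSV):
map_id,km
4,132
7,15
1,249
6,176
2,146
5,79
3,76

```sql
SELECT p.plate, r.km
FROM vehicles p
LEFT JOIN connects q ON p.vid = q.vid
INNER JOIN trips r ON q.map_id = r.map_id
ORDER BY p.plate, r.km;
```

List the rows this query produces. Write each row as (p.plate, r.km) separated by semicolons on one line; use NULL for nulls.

(EZ, 79); (EZ, 176); (LS, 146)

Evaluate left to right. First `vehicles p LEFT JOIN connects q` on vid: 6 row(s).
Then INNER JOIN `trips r` on map_id: keep only rows whose q.map_id appears in r.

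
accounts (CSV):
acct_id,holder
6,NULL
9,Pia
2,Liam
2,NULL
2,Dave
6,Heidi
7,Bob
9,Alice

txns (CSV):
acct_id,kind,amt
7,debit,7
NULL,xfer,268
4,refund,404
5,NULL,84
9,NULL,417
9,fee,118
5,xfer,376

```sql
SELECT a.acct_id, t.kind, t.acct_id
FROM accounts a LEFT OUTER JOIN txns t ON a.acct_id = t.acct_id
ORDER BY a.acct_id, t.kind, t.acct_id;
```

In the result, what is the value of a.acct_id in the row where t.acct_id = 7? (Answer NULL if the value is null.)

7

LEFT JOIN keeps every row from `accounts`; unmatched rows get NULL for `txns`'s columns.
Matching on a.acct_id = t.acct_id. A NULL in a compared column never satisfies the condition.
- acct_id=6: no t row matches, row kept with t columns NULL.
- acct_id=9: 2 matching t row(s), so 2 row(s) emitted.
- acct_id=2: no t row matches, row kept with t columns NULL.
- acct_id=2: no t row matches, row kept with t columns NULL.
- acct_id=2: no t row matches, row kept with t columns NULL.
- acct_id=6: no t row matches, row kept with t columns NULL.
- acct_id=7: 1 matching t row(s), so 1 row(s) emitted.
- acct_id=9: 2 matching t row(s), so 2 row(s) emitted.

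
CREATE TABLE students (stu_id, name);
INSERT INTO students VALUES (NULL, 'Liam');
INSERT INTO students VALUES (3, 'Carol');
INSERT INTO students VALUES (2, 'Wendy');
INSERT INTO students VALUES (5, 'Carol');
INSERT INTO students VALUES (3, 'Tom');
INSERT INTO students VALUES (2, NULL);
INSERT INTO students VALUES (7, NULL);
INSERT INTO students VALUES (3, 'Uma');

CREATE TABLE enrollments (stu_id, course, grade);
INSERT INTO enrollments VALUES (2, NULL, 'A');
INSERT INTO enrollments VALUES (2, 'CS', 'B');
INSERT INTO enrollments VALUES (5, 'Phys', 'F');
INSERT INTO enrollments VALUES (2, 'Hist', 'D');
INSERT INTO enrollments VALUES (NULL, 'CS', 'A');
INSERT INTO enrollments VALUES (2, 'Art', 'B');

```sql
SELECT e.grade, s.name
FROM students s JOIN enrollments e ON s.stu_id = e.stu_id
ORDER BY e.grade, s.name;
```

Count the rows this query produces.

INNER JOIN keeps only pairs where the ON condition holds.
Matching on s.stu_id = e.stu_id. A NULL in a compared column never satisfies the condition.
- s[0] stu_id=NULL → no match; dropped.
- s[1] stu_id=3 → no match; dropped.
- s[2] stu_id=2 → 4 match(es) in e → 4 row(s).
- s[3] stu_id=5 → 1 match(es) in e → 1 row(s).
- s[4] stu_id=3 → no match; dropped.
- s[5] stu_id=2 → 4 match(es) in e → 4 row(s).
- s[6] stu_id=7 → no match; dropped.
- s[7] stu_id=3 → no match; dropped.
Total: 9 rows.

9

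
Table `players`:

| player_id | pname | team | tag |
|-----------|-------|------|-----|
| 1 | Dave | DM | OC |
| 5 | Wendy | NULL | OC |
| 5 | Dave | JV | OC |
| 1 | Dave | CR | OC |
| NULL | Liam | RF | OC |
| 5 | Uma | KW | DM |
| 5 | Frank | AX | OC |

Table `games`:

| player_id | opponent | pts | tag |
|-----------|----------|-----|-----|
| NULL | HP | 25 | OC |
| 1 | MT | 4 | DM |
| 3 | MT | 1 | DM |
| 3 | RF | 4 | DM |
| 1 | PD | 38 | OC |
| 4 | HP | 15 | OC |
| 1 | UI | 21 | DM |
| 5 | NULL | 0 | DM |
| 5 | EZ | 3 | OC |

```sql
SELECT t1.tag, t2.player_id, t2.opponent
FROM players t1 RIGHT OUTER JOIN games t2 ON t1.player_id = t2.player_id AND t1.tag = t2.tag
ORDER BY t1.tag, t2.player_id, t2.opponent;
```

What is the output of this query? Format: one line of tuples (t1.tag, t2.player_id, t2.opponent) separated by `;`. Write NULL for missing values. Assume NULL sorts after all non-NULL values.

(DM, 5, NULL); (OC, 1, PD); (OC, 1, PD); (OC, 5, EZ); (OC, 5, EZ); (OC, 5, EZ); (NULL, 1, MT); (NULL, 1, UI); (NULL, 3, MT); (NULL, 3, RF); (NULL, 4, HP); (NULL, NULL, HP)

RIGHT JOIN keeps every row from `games`; unmatched rows get NULL for `players`'s columns.
Matching on t1.player_id = t2.player_id AND t1.tag = t2.tag. A NULL in a compared column never satisfies the condition.
- t1[0] player_id=1, tag=OC → 1 match(es) in t2 → 1 row(s).
- t1[1] player_id=5, tag=OC → 1 match(es) in t2 → 1 row(s).
- t1[2] player_id=5, tag=OC → 1 match(es) in t2 → 1 row(s).
- t1[3] player_id=1, tag=OC → 1 match(es) in t2 → 1 row(s).
- t1[4] player_id=NULL, tag=OC → no match.
- t1[5] player_id=5, tag=DM → 1 match(es) in t2 → 1 row(s).
- t1[6] player_id=5, tag=OC → 1 match(es) in t2 → 1 row(s).
- plus 6 unmatched t2 row(s), each kept with NULL t1 columns.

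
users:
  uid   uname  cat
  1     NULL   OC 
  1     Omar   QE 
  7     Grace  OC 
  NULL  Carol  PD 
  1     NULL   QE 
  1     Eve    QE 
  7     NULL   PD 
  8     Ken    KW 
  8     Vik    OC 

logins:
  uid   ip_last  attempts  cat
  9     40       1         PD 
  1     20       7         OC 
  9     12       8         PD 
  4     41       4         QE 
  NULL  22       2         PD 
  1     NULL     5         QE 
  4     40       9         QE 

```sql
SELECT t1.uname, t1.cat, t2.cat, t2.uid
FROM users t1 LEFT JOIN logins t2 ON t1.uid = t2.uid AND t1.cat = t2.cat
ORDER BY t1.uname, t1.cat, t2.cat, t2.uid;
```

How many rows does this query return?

LEFT JOIN keeps every row from `users`; unmatched rows get NULL for `logins`'s columns.
Matching on t1.uid = t2.uid AND t1.cat = t2.cat. A NULL in a compared column never satisfies the condition.
- t1[0] uid=1, cat=OC → 1 match(es) in t2 → 1 row(s).
- t1[1] uid=1, cat=QE → 1 match(es) in t2 → 1 row(s).
- t1[2] uid=7, cat=OC → no match; kept with NULLs on the t2 side.
- t1[3] uid=NULL, cat=PD → no match; kept with NULLs on the t2 side.
- t1[4] uid=1, cat=QE → 1 match(es) in t2 → 1 row(s).
- t1[5] uid=1, cat=QE → 1 match(es) in t2 → 1 row(s).
- t1[6] uid=7, cat=PD → no match; kept with NULLs on the t2 side.
- t1[7] uid=8, cat=KW → no match; kept with NULLs on the t2 side.
- t1[8] uid=8, cat=OC → no match; kept with NULLs on the t2 side.
Total: 4 matched + 5 padded = 9 rows.

9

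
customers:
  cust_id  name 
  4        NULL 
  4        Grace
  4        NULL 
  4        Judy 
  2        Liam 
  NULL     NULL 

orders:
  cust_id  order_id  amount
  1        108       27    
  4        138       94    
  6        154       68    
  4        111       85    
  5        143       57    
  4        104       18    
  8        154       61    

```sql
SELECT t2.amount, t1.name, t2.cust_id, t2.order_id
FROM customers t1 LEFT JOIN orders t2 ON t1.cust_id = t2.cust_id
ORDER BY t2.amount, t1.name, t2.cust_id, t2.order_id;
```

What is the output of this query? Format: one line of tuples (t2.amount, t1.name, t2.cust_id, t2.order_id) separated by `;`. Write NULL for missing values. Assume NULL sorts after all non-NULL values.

LEFT JOIN keeps every row from `customers`; unmatched rows get NULL for `orders`'s columns.
Matching on t1.cust_id = t2.cust_id. A NULL in a compared column never satisfies the condition.
- t1 (cust_id=4) pairs with 3 row(s) of t2.
- t1 (cust_id=4) pairs with 3 row(s) of t2.
- t1 (cust_id=4) pairs with 3 row(s) of t2.
- t1 (cust_id=4) pairs with 3 row(s) of t2.
- t1 (cust_id=2) has no partner → padded with NULL.
- t1 (cust_id=NULL) has no partner → padded with NULL.

(18, Grace, 4, 104); (18, Judy, 4, 104); (18, NULL, 4, 104); (18, NULL, 4, 104); (85, Grace, 4, 111); (85, Judy, 4, 111); (85, NULL, 4, 111); (85, NULL, 4, 111); (94, Grace, 4, 138); (94, Judy, 4, 138); (94, NULL, 4, 138); (94, NULL, 4, 138); (NULL, Liam, NULL, NULL); (NULL, NULL, NULL, NULL)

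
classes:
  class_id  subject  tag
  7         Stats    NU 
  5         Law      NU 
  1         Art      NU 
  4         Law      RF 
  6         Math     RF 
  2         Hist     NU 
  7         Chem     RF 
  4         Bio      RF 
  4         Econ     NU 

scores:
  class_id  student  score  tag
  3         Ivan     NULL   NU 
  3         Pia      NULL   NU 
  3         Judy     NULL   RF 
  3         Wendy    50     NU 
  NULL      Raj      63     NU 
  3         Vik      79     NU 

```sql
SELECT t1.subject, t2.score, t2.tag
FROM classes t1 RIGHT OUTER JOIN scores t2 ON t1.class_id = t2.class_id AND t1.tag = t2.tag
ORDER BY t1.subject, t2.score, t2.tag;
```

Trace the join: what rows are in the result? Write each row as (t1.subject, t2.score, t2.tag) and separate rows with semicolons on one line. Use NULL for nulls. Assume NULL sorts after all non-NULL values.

RIGHT JOIN keeps every row from `scores`; unmatched rows get NULL for `classes`'s columns.
Matching on t1.class_id = t2.class_id AND t1.tag = t2.tag. A NULL in a compared column never satisfies the condition.
- t1[0] class_id=7, tag=NU → no match.
- t1[1] class_id=5, tag=NU → no match.
- t1[2] class_id=1, tag=NU → no match.
- t1[3] class_id=4, tag=RF → no match.
- t1[4] class_id=6, tag=RF → no match.
- t1[5] class_id=2, tag=NU → no match.
- t1[6] class_id=7, tag=RF → no match.
- t1[7] class_id=4, tag=RF → no match.
- t1[8] class_id=4, tag=NU → no match.
- plus 6 unmatched t2 row(s), each kept with NULL t1 columns.
After projecting and ordering:
t1.subject | t2.score | t2.tag
NULL | 50 | NU
NULL | 63 | NU
NULL | 79 | NU
NULL | NULL | NU
NULL | NULL | NU
NULL | NULL | RF

(NULL, 50, NU); (NULL, 63, NU); (NULL, 79, NU); (NULL, NULL, NU); (NULL, NULL, NU); (NULL, NULL, RF)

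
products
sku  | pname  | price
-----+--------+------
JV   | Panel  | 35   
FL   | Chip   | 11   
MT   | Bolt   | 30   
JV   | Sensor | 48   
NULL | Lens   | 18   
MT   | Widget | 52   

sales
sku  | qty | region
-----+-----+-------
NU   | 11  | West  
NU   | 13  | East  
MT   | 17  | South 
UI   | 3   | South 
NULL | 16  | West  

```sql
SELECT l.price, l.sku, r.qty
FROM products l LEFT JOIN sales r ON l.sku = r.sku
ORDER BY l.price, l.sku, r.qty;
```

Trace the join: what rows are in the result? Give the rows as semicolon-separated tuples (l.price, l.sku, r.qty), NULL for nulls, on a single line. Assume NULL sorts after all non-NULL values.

LEFT JOIN keeps every row from `products`; unmatched rows get NULL for `sales`'s columns.
Matching on l.sku = r.sku. A NULL in a compared column never satisfies the condition.
- l[0] sku=JV → no match; kept with NULLs on the r side.
- l[1] sku=FL → no match; kept with NULLs on the r side.
- l[2] sku=MT → 1 match(es) in r → 1 row(s).
- l[3] sku=JV → no match; kept with NULLs on the r side.
- l[4] sku=NULL → no match; kept with NULLs on the r side.
- l[5] sku=MT → 1 match(es) in r → 1 row(s).
After projecting and ordering:
l.price | l.sku | r.qty
11 | FL | NULL
18 | NULL | NULL
30 | MT | 17
35 | JV | NULL
48 | JV | NULL
52 | MT | 17

(11, FL, NULL); (18, NULL, NULL); (30, MT, 17); (35, JV, NULL); (48, JV, NULL); (52, MT, 17)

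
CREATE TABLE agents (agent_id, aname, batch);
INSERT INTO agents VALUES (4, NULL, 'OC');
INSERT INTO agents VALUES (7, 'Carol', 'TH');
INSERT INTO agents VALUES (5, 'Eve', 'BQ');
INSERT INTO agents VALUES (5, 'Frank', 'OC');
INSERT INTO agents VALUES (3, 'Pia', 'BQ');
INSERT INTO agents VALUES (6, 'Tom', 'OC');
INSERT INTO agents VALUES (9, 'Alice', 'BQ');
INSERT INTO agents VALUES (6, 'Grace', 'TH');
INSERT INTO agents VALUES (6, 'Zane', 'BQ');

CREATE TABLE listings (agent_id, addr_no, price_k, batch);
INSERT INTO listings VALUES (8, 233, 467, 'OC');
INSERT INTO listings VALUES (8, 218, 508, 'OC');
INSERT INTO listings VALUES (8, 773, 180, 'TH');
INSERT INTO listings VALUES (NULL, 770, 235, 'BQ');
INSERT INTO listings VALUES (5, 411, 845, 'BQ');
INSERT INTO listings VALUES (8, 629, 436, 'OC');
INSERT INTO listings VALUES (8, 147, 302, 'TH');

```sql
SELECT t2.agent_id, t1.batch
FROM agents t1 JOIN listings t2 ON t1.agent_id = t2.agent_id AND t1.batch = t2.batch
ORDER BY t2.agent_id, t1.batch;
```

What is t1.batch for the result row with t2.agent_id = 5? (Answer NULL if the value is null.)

BQ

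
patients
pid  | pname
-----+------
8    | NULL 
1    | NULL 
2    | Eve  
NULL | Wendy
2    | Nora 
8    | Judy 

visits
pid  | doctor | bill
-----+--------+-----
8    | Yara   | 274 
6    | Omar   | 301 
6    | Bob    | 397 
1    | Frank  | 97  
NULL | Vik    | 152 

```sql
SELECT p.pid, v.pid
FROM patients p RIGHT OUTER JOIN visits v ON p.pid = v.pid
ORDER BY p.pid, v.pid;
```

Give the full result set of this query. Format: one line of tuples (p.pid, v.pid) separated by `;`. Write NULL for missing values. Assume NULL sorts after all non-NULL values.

RIGHT JOIN keeps every row from `visits`; unmatched rows get NULL for `patients`'s columns.
Matching on p.pid = v.pid. A NULL in a compared column never satisfies the condition.
- p[0] pid=8 → 1 match(es) in v → 1 row(s).
- p[1] pid=1 → 1 match(es) in v → 1 row(s).
- p[2] pid=2 → no match.
- p[3] pid=NULL → no match.
- p[4] pid=2 → no match.
- p[5] pid=8 → 1 match(es) in v → 1 row(s).
- plus 3 unmatched v row(s), each kept with NULL p columns.
After projecting and ordering:
p.pid | v.pid
1 | 1
8 | 8
8 | 8
NULL | 6
NULL | 6
NULL | NULL

(1, 1); (8, 8); (8, 8); (NULL, 6); (NULL, 6); (NULL, NULL)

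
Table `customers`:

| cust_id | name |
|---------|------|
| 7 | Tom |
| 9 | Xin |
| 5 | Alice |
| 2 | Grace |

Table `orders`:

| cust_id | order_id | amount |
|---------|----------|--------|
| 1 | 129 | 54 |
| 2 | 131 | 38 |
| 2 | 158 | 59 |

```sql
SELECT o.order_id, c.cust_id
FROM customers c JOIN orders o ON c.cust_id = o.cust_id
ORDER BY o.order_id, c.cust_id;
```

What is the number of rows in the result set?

2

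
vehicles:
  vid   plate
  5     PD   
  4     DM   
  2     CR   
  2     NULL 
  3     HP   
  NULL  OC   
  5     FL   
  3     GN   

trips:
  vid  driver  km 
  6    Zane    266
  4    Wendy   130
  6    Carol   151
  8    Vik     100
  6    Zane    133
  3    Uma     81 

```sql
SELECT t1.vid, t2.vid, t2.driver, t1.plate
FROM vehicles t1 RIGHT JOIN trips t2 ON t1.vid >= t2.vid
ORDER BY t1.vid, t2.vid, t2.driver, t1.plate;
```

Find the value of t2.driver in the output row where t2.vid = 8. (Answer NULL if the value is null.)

RIGHT JOIN keeps every row from `trips`; unmatched rows get NULL for `vehicles`'s columns.
Matching on t1.vid >= t2.vid. A NULL in a compared column never satisfies the condition.
- t1 (vid=5) pairs with 2 row(s) of t2.
- t1 (vid=4) pairs with 2 row(s) of t2.
- t1 (vid=2) has no partner in t2.
- t1 (vid=2) has no partner in t2.
- t1 (vid=3) pairs with 1 row(s) of t2.
- t1 (vid=NULL) has no partner in t2.
- t1 (vid=5) pairs with 2 row(s) of t2.
- t1 (vid=3) pairs with 1 row(s) of t2.
- plus 4 unmatched t2 row(s), each kept with NULL t1 columns.

Vik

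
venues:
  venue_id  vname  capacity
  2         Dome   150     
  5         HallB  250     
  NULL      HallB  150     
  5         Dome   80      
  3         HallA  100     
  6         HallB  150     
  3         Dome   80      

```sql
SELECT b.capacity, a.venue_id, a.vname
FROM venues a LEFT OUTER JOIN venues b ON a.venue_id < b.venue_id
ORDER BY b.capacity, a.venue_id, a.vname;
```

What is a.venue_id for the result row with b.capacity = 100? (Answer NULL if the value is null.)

LEFT JOIN keeps every row from `venues a`; unmatched rows get NULL for `venues b`'s columns.
Matching on a.venue_id < b.venue_id. A NULL in a compared column never satisfies the condition.
- a[0] venue_id=2 → 5 match(es) in b → 5 row(s).
- a[1] venue_id=5 → 1 match(es) in b → 1 row(s).
- a[2] venue_id=NULL → no match; kept with NULLs on the b side.
- a[3] venue_id=5 → 1 match(es) in b → 1 row(s).
- a[4] venue_id=3 → 3 match(es) in b → 3 row(s).
- a[5] venue_id=6 → no match; kept with NULLs on the b side.
- a[6] venue_id=3 → 3 match(es) in b → 3 row(s).

2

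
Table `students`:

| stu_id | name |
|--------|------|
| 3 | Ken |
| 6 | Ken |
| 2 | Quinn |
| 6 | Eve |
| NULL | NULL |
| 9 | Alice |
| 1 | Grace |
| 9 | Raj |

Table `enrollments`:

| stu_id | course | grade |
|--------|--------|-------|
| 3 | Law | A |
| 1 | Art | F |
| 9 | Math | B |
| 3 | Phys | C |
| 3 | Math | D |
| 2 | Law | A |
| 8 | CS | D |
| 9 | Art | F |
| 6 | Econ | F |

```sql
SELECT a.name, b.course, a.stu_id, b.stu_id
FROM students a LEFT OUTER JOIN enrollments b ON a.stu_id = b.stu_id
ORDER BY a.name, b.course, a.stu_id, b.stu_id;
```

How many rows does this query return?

LEFT JOIN keeps every row from `students`; unmatched rows get NULL for `enrollments`'s columns.
Matching on a.stu_id = b.stu_id. A NULL in a compared column never satisfies the condition.
- a (stu_id=3) pairs with 3 row(s) of b.
- a (stu_id=6) pairs with 1 row(s) of b.
- a (stu_id=2) pairs with 1 row(s) of b.
- a (stu_id=6) pairs with 1 row(s) of b.
- a (stu_id=NULL) has no partner → padded with NULL.
- a (stu_id=9) pairs with 2 row(s) of b.
- a (stu_id=1) pairs with 1 row(s) of b.
- a (stu_id=9) pairs with 2 row(s) of b.
Total: 11 matched + 1 padded = 12 rows.

12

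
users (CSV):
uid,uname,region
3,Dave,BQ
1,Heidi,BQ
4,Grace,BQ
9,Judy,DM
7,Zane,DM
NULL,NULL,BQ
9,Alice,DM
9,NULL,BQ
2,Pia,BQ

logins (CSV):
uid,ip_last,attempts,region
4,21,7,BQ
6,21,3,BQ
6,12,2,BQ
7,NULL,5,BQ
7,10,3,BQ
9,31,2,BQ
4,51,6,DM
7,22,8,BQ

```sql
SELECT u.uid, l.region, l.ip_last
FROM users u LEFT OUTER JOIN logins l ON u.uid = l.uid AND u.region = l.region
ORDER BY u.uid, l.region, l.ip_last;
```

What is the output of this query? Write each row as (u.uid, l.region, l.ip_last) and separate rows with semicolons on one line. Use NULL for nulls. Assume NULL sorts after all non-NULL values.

(1, NULL, NULL); (2, NULL, NULL); (3, NULL, NULL); (4, BQ, 21); (7, NULL, NULL); (9, BQ, 31); (9, NULL, NULL); (9, NULL, NULL); (NULL, NULL, NULL)

LEFT JOIN keeps every row from `users`; unmatched rows get NULL for `logins`'s columns.
Matching on u.uid = l.uid AND u.region = l.region. A NULL in a compared column never satisfies the condition.
- uid=3, region=BQ: no l row matches, row kept with l columns NULL.
- uid=1, region=BQ: no l row matches, row kept with l columns NULL.
- uid=4, region=BQ: 1 matching l row(s), so 1 row(s) emitted.
- uid=9, region=DM: no l row matches, row kept with l columns NULL.
- uid=7, region=DM: no l row matches, row kept with l columns NULL.
- uid=NULL, region=BQ: no l row matches, row kept with l columns NULL.
- uid=9, region=DM: no l row matches, row kept with l columns NULL.
- uid=9, region=BQ: 1 matching l row(s), so 1 row(s) emitted.
- uid=2, region=BQ: no l row matches, row kept with l columns NULL.
After projecting and ordering:
u.uid | l.region | l.ip_last
1 | NULL | NULL
2 | NULL | NULL
3 | NULL | NULL
4 | BQ | 21
7 | NULL | NULL
9 | BQ | 31
9 | NULL | NULL
9 | NULL | NULL
NULL | NULL | NULL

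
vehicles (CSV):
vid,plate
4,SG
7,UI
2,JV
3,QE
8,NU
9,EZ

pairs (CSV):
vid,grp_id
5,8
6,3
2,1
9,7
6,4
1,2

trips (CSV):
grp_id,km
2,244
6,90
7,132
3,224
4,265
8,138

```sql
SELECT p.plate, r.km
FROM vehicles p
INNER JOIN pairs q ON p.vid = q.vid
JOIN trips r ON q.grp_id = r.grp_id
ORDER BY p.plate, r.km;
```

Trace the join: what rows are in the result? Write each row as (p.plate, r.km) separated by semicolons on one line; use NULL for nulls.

Evaluate left to right. First `vehicles p INNER JOIN pairs q` on vid: 2 row(s).
Then INNER JOIN `trips r` on grp_id: keep only rows whose q.grp_id appears in r.

(EZ, 132)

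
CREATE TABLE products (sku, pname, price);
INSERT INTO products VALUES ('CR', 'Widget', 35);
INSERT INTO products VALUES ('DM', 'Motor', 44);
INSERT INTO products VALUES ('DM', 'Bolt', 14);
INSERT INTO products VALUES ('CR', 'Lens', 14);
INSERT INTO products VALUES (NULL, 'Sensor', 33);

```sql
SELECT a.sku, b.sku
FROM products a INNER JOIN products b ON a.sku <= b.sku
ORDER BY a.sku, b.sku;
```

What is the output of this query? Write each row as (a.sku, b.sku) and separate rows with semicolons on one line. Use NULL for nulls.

(CR, CR); (CR, CR); (CR, CR); (CR, CR); (CR, DM); (CR, DM); (CR, DM); (CR, DM); (DM, DM); (DM, DM); (DM, DM); (DM, DM)

INNER JOIN keeps only pairs where the ON condition holds.
Matching on a.sku <= b.sku. A NULL in a compared column never satisfies the condition.
- a (sku=CR) pairs with 4 row(s) of b.
- a (sku=DM) pairs with 2 row(s) of b.
- a (sku=DM) pairs with 2 row(s) of b.
- a (sku=CR) pairs with 4 row(s) of b.
- a (sku=NULL) has no partner → excluded.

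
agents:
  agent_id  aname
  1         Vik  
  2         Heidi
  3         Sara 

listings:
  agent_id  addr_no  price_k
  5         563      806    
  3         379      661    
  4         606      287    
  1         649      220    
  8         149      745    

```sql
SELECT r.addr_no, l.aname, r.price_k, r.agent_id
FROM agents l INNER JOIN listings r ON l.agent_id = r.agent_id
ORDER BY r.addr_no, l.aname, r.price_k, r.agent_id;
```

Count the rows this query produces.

2

INNER JOIN keeps only pairs where the ON condition holds.
Matching on l.agent_id = r.agent_id.
Matched pairs: 2.
Total: 2 rows.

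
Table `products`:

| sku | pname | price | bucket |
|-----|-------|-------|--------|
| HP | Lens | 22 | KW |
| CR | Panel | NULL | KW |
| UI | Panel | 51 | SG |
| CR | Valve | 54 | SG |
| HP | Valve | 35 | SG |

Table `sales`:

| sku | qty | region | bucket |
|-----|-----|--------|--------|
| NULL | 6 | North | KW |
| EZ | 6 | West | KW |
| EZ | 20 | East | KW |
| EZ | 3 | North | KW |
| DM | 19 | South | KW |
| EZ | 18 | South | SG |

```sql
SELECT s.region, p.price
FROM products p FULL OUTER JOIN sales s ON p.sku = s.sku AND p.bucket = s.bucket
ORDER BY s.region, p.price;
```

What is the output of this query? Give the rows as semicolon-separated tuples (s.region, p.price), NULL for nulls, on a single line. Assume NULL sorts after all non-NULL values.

(East, NULL); (North, NULL); (North, NULL); (South, NULL); (South, NULL); (West, NULL); (NULL, 22); (NULL, 35); (NULL, 51); (NULL, 54); (NULL, NULL)

FULL OUTER JOIN keeps every row from both sides; unmatched rows get NULL for the other side's columns.
Matching on p.sku = s.sku AND p.bucket = s.bucket. A NULL in a compared column never satisfies the condition.
- p (sku=HP, bucket=KW) has no partner → padded with NULL.
- p (sku=CR, bucket=KW) has no partner → padded with NULL.
- p (sku=UI, bucket=SG) has no partner → padded with NULL.
- p (sku=CR, bucket=SG) has no partner → padded with NULL.
- p (sku=HP, bucket=SG) has no partner → padded with NULL.
- 6 row(s) from s found no p partner → padded with NULL.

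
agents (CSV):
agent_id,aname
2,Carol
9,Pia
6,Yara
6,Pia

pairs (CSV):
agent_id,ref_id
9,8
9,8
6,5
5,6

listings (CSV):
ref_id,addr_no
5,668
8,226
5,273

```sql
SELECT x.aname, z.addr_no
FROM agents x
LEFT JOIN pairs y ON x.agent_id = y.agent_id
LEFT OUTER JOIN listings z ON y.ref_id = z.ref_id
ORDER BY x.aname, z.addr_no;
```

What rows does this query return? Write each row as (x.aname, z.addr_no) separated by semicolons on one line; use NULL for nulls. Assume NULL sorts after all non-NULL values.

Step 1 — x LEFT JOIN y on agent_id → 5 row(s).
Then LEFT JOIN `listings z` on ref_id: each of those 5 rows is kept; rows whose y.ref_id has no match in z get NULL for z's columns.

(Carol, NULL); (Pia, 226); (Pia, 226); (Pia, 273); (Pia, 668); (Yara, 273); (Yara, 668)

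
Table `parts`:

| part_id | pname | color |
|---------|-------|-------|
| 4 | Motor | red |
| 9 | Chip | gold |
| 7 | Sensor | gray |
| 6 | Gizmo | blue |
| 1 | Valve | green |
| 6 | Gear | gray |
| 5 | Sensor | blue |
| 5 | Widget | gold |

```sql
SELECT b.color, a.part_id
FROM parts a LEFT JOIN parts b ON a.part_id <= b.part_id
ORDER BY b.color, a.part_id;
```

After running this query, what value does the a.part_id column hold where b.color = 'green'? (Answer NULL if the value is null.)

1

LEFT JOIN keeps every row from `parts a`; unmatched rows get NULL for `parts b`'s columns.
Matching on a.part_id <= b.part_id.
- a[0] part_id=4 → 7 match(es) in b → 7 row(s).
- a[1] part_id=9 → 1 match(es) in b → 1 row(s).
- a[2] part_id=7 → 2 match(es) in b → 2 row(s).
- a[3] part_id=6 → 4 match(es) in b → 4 row(s).
- a[4] part_id=1 → 8 match(es) in b → 8 row(s).
- a[5] part_id=6 → 4 match(es) in b → 4 row(s).
- a[6] part_id=5 → 6 match(es) in b → 6 row(s).
- a[7] part_id=5 → 6 match(es) in b → 6 row(s).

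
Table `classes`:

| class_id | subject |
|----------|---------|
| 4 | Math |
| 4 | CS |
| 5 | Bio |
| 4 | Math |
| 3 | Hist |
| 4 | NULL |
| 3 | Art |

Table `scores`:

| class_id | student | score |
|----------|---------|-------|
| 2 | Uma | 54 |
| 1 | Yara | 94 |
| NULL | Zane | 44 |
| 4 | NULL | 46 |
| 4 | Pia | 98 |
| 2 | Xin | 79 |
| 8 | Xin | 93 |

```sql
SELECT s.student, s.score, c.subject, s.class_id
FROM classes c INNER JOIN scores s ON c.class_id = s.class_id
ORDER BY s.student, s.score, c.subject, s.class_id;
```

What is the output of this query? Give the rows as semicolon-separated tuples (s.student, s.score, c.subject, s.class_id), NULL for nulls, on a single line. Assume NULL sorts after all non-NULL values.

(Pia, 98, CS, 4); (Pia, 98, Math, 4); (Pia, 98, Math, 4); (Pia, 98, NULL, 4); (NULL, 46, CS, 4); (NULL, 46, Math, 4); (NULL, 46, Math, 4); (NULL, 46, NULL, 4)

INNER JOIN keeps only pairs where the ON condition holds.
Matching on c.class_id = s.class_id. A NULL in a compared column never satisfies the condition.
Matched pairs: 8.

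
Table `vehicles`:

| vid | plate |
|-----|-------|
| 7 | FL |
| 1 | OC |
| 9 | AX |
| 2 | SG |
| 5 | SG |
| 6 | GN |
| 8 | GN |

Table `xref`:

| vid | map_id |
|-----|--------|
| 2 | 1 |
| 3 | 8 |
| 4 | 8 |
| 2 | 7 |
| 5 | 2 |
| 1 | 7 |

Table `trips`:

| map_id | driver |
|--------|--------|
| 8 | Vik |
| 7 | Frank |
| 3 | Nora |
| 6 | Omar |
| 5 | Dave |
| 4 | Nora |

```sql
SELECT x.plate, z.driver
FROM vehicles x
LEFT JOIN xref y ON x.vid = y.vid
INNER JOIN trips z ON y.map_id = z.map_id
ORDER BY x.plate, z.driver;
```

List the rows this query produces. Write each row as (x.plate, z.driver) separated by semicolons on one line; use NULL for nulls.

Step 1 — x LEFT JOIN y on vid → 8 row(s).
Then INNER JOIN `trips z` on map_id: keep only rows whose y.map_id appears in z.

(OC, Frank); (SG, Frank)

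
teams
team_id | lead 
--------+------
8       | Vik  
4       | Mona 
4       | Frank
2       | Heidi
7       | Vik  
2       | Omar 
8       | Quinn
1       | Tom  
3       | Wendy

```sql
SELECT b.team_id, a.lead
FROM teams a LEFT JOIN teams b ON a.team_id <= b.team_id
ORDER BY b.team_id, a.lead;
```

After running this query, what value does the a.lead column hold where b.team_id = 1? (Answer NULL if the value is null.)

Tom

LEFT JOIN keeps every row from `teams a`; unmatched rows get NULL for `teams b`'s columns.
Matching on a.team_id <= b.team_id.
- a[0] team_id=8 → 2 match(es) in b → 2 row(s).
- a[1] team_id=4 → 5 match(es) in b → 5 row(s).
- a[2] team_id=4 → 5 match(es) in b → 5 row(s).
- a[3] team_id=2 → 8 match(es) in b → 8 row(s).
- a[4] team_id=7 → 3 match(es) in b → 3 row(s).
- a[5] team_id=2 → 8 match(es) in b → 8 row(s).
- a[6] team_id=8 → 2 match(es) in b → 2 row(s).
- a[7] team_id=1 → 9 match(es) in b → 9 row(s).
- a[8] team_id=3 → 6 match(es) in b → 6 row(s).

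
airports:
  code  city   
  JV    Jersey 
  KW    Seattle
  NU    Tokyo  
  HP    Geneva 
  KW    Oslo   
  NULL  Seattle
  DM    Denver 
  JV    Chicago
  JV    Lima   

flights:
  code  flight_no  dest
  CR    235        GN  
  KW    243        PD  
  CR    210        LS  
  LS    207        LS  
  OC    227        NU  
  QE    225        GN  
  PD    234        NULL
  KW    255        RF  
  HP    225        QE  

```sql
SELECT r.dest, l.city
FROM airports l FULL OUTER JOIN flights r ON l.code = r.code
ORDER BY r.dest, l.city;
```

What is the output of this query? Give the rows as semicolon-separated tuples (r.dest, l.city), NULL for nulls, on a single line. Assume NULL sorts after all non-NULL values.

(GN, NULL); (GN, NULL); (LS, NULL); (LS, NULL); (NU, NULL); (PD, Oslo); (PD, Seattle); (QE, Geneva); (RF, Oslo); (RF, Seattle); (NULL, Chicago); (NULL, Denver); (NULL, Jersey); (NULL, Lima); (NULL, Seattle); (NULL, Tokyo); (NULL, NULL)

FULL OUTER JOIN keeps every row from both sides; unmatched rows get NULL for the other side's columns.
Matching on l.code = r.code. A NULL in a compared column never satisfies the condition.
- l (code=JV) has no partner → padded with NULL.
- l (code=KW) pairs with 2 row(s) of r.
- l (code=NU) has no partner → padded with NULL.
- l (code=HP) pairs with 1 row(s) of r.
- l (code=KW) pairs with 2 row(s) of r.
- l (code=NULL) has no partner → padded with NULL.
- l (code=DM) has no partner → padded with NULL.
- l (code=JV) has no partner → padded with NULL.
- l (code=JV) has no partner → padded with NULL.
- plus 6 unmatched r row(s), each kept with NULL l columns.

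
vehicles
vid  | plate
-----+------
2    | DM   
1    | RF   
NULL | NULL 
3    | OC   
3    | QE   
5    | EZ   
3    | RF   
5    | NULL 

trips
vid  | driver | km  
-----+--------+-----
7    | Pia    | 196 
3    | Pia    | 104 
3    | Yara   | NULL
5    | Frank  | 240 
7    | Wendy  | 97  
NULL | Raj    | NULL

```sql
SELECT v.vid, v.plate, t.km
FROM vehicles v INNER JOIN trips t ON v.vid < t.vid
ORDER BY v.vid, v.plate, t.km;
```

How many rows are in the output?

INNER JOIN keeps only pairs where the ON condition holds.
Matching on v.vid < t.vid. A NULL in a compared column never satisfies the condition.
- v[0] vid=2 → 5 match(es) in t → 5 row(s).
- v[1] vid=1 → 5 match(es) in t → 5 row(s).
- v[2] vid=NULL → no match; dropped.
- v[3] vid=3 → 3 match(es) in t → 3 row(s).
- v[4] vid=3 → 3 match(es) in t → 3 row(s).
- v[5] vid=5 → 2 match(es) in t → 2 row(s).
- v[6] vid=3 → 3 match(es) in t → 3 row(s).
- v[7] vid=5 → 2 match(es) in t → 2 row(s).
Total: 23 rows.

23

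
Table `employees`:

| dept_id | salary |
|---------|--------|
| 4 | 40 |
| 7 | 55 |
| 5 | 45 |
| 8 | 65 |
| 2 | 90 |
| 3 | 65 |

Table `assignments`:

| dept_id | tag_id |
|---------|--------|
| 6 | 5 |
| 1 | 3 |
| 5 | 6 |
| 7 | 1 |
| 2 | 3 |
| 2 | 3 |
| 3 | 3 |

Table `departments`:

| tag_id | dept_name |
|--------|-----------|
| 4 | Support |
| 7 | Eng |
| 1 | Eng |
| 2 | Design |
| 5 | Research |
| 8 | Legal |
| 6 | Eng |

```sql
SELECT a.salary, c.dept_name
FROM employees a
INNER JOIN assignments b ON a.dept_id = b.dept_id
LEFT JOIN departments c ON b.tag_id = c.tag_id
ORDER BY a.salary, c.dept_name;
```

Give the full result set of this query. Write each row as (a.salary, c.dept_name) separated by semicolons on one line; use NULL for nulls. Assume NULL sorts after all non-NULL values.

Evaluate left to right. First `employees a INNER JOIN assignments b` on dept_id: 5 row(s).
Then LEFT JOIN `departments c` on tag_id: each of those 5 rows is kept; rows whose b.tag_id has no match in c get NULL for c's columns.

(45, Eng); (55, Eng); (65, NULL); (90, NULL); (90, NULL)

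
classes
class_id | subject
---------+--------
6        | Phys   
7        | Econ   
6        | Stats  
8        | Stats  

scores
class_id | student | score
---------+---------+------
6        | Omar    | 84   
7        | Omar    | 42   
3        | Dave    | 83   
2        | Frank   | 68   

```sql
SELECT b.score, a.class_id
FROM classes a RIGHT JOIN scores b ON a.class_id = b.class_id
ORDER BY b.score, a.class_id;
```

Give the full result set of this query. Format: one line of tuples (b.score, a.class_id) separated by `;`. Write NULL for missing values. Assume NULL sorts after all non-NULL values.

(42, 7); (68, NULL); (83, NULL); (84, 6); (84, 6)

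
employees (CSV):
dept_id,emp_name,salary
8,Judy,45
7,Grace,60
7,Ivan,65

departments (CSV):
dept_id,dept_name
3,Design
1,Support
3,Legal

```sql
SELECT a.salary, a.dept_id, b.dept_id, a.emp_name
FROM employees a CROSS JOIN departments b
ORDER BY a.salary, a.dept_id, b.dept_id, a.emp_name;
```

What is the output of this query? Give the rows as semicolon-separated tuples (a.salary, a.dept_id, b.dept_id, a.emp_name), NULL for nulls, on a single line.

CROSS JOIN pairs every row of `employees` with every row of `departments`: 3 × 3 = 9 rows.
After projecting and ordering:
a.salary | a.dept_id | b.dept_id | a.emp_name
45 | 8 | 1 | Judy
45 | 8 | 3 | Judy
45 | 8 | 3 | Judy
60 | 7 | 1 | Grace
60 | 7 | 3 | Grace
60 | 7 | 3 | Grace
65 | 7 | 1 | Ivan
65 | 7 | 3 | Ivan
65 | 7 | 3 | Ivan

(45, 8, 1, Judy); (45, 8, 3, Judy); (45, 8, 3, Judy); (60, 7, 1, Grace); (60, 7, 3, Grace); (60, 7, 3, Grace); (65, 7, 1, Ivan); (65, 7, 3, Ivan); (65, 7, 3, Ivan)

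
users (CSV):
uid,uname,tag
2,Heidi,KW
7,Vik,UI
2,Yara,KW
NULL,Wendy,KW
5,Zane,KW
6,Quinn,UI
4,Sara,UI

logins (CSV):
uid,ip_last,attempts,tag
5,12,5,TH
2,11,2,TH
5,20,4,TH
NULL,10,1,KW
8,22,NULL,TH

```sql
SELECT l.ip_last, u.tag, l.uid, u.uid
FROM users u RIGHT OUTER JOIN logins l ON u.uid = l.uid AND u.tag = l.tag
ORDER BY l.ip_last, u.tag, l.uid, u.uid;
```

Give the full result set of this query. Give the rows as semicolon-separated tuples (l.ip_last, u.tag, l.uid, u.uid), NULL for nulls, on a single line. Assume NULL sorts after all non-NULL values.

(10, NULL, NULL, NULL); (11, NULL, 2, NULL); (12, NULL, 5, NULL); (20, NULL, 5, NULL); (22, NULL, 8, NULL)

RIGHT JOIN keeps every row from `logins`; unmatched rows get NULL for `users`'s columns.
Matching on u.uid = l.uid AND u.tag = l.tag. A NULL in a compared column never satisfies the condition.
Matched pairs: 0; unmatched l rows kept: 5.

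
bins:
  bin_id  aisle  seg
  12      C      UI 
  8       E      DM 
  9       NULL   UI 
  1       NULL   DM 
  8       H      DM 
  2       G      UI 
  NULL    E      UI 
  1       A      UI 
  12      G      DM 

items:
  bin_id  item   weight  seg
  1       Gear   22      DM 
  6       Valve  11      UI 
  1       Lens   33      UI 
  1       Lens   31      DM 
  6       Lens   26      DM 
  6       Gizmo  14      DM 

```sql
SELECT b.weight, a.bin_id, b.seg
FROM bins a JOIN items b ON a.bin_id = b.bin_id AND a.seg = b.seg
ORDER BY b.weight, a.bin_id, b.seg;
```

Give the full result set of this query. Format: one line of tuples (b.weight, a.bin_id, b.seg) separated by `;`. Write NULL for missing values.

(22, 1, DM); (31, 1, DM); (33, 1, UI)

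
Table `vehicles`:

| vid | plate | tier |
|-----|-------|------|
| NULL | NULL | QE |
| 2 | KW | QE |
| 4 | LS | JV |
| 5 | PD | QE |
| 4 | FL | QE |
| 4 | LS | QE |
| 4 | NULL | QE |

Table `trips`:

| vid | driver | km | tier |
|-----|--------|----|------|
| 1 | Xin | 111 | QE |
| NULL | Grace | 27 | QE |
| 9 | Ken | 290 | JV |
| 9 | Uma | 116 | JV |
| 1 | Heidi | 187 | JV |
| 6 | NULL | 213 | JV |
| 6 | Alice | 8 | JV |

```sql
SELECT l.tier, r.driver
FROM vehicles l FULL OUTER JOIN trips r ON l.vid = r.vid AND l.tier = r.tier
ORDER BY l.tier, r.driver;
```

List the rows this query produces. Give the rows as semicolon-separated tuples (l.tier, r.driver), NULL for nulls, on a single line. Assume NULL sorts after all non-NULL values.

(JV, NULL); (QE, NULL); (QE, NULL); (QE, NULL); (QE, NULL); (QE, NULL); (QE, NULL); (NULL, Alice); (NULL, Grace); (NULL, Heidi); (NULL, Ken); (NULL, Uma); (NULL, Xin); (NULL, NULL)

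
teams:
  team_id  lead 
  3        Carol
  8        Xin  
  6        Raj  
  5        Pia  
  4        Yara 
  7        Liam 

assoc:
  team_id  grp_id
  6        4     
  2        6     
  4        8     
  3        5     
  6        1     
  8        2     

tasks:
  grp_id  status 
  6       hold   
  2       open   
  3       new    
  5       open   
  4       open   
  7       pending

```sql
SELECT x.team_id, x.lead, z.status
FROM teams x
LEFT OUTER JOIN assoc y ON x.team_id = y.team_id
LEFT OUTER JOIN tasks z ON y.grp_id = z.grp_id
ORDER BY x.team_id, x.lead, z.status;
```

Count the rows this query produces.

7

Step 1 — x LEFT JOIN y on team_id → 7 row(s).
Then LEFT JOIN `tasks z` on grp_id: each of those 7 rows is kept; rows whose y.grp_id has no match in z get NULL for z's columns.
Result: 7 row(s).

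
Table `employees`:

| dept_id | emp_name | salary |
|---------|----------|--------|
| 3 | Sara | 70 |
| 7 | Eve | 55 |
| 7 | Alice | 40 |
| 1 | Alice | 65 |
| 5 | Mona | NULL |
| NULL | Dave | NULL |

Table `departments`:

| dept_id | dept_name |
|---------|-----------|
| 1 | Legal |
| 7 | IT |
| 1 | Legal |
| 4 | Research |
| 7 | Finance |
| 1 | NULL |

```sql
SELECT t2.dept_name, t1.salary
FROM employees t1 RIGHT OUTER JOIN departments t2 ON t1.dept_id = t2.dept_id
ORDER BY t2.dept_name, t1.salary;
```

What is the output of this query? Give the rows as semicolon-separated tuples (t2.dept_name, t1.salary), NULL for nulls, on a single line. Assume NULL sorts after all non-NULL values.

(Finance, 40); (Finance, 55); (IT, 40); (IT, 55); (Legal, 65); (Legal, 65); (Research, NULL); (NULL, 65)

RIGHT JOIN keeps every row from `departments`; unmatched rows get NULL for `employees`'s columns.
Matching on t1.dept_id = t2.dept_id. A NULL in a compared column never satisfies the condition.
- t1 row (dept_id=3): no match.
- t1 row (dept_id=7): matches 2 t2 row(s) → 2 output row(s).
- t1 row (dept_id=7): matches 2 t2 row(s) → 2 output row(s).
- t1 row (dept_id=1): matches 3 t2 row(s) → 3 output row(s).
- t1 row (dept_id=5): no match.
- t1 row (dept_id=NULL): no match.
- plus 1 unmatched t2 row(s), each kept with NULL t1 columns.
After projecting and ordering:
t2.dept_name | t1.salary
Finance | 40
Finance | 55
IT | 40
IT | 55
Legal | 65
Legal | 65
Research | NULL
NULL | 65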